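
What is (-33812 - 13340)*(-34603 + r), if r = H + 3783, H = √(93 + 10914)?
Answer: 1453224640 - 141456*√1223 ≈ 1.4483e+9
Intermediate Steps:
H = 3*√1223 (H = √11007 = 3*√1223 ≈ 104.91)
r = 3783 + 3*√1223 (r = 3*√1223 + 3783 = 3783 + 3*√1223 ≈ 3887.9)
(-33812 - 13340)*(-34603 + r) = (-33812 - 13340)*(-34603 + (3783 + 3*√1223)) = -47152*(-30820 + 3*√1223) = 1453224640 - 141456*√1223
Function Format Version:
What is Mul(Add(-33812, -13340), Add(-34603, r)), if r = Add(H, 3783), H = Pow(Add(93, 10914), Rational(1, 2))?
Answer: Add(1453224640, Mul(-141456, Pow(1223, Rational(1, 2)))) ≈ 1.4483e+9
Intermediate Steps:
H = Mul(3, Pow(1223, Rational(1, 2))) (H = Pow(11007, Rational(1, 2)) = Mul(3, Pow(1223, Rational(1, 2))) ≈ 104.91)
r = Add(3783, Mul(3, Pow(1223, Rational(1, 2)))) (r = Add(Mul(3, Pow(1223, Rational(1, 2))), 3783) = Add(3783, Mul(3, Pow(1223, Rational(1, 2)))) ≈ 3887.9)
Mul(Add(-33812, -13340), Add(-34603, r)) = Mul(Add(-33812, -13340), Add(-34603, Add(3783, Mul(3, Pow(1223, Rational(1, 2)))))) = Mul(-47152, Add(-30820, Mul(3, Pow(1223, Rational(1, 2))))) = Add(1453224640, Mul(-141456, Pow(1223, Rational(1, 2))))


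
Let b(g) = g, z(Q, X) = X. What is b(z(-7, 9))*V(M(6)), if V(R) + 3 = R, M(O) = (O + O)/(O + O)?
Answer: -18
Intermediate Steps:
M(O) = 1 (M(O) = (2*O)/((2*O)) = (2*O)*(1/(2*O)) = 1)
V(R) = -3 + R
b(z(-7, 9))*V(M(6)) = 9*(-3 + 1) = 9*(-2) = -18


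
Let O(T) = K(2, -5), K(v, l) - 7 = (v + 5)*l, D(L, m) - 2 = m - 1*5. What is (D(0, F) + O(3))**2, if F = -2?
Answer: 1089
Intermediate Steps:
D(L, m) = -3 + m (D(L, m) = 2 + (m - 1*5) = 2 + (m - 5) = 2 + (-5 + m) = -3 + m)
K(v, l) = 7 + l*(5 + v) (K(v, l) = 7 + (v + 5)*l = 7 + (5 + v)*l = 7 + l*(5 + v))
O(T) = -28 (O(T) = 7 + 5*(-5) - 5*2 = 7 - 25 - 10 = -28)
(D(0, F) + O(3))**2 = ((-3 - 2) - 28)**2 = (-5 - 28)**2 = (-33)**2 = 1089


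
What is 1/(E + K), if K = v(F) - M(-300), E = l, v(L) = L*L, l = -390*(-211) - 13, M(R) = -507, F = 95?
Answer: 1/91809 ≈ 1.0892e-5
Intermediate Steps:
l = 82277 (l = 82290 - 13 = 82277)
v(L) = L**2
E = 82277
K = 9532 (K = 95**2 - 1*(-507) = 9025 + 507 = 9532)
1/(E + K) = 1/(82277 + 9532) = 1/91809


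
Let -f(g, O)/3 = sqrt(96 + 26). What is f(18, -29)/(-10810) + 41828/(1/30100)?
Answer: 1259022800 + 3*sqrt(122)/10810 ≈ 1.2590e+9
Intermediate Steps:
f(g, O) = -3*sqrt(122) (f(g, O) = -3*sqrt(96 + 26) = -3*sqrt(122))
f(18, -29)/(-10810) + 41828/(1/30100) = -3*sqrt(122)/(-10810) + 41828/(1/30100) = -3*sqrt(122)*(-1/10810) + 41828/(1/30100) = 3*sqrt(122)/10810 + 41828*30100 = 3*sqrt(122)/10810 + 1259022800 = 1259022800 + 3*sqrt(122)/10810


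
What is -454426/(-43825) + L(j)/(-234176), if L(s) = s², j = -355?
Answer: 100892617351/10262763200 ≈ 9.8309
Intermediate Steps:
-454426/(-43825) + L(j)/(-234176) = -454426/(-43825) + (-355)²/(-234176) = -454426*(-1/43825) + 126025*(-1/234176) = 454426/43825 - 126025/234176 = 100892617351/10262763200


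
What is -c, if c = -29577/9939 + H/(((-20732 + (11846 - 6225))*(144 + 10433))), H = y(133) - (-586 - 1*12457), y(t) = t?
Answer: 175088691829/58834848079 ≈ 2.9759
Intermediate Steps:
H = 13176 (H = 133 - (-586 - 1*12457) = 133 - (-586 - 12457) = 133 - 1*(-13043) = 133 + 13043 = 13176)
c = -175088691829/58834848079 (c = -29577/9939 + 13176/(((-20732 + (11846 - 6225))*(144 + 10433))) = -29577*1/9939 + 13176/(((-20732 + 5621)*10577)) = -9859/3313 + 13176/((-15111*10577)) = -9859/3313 + 13176/(-159829047) = -9859/3313 + 13176*(-1/159829047) = -9859/3313 - 1464/17758783 = -175088691829/58834848079 ≈ -2.9759)
-c = -1*(-175088691829/58834848079) = 175088691829/58834848079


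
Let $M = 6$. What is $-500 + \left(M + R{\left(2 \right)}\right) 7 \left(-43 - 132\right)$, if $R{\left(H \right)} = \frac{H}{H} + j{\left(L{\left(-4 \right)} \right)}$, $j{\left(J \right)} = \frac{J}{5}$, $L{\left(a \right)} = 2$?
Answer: $-9565$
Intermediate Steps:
$j{\left(J \right)} = \frac{J}{5}$ ($j{\left(J \right)} = J \frac{1}{5} = \frac{J}{5}$)
$R{\left(H \right)} = \frac{7}{5}$ ($R{\left(H \right)} = \frac{H}{H} + \frac{1}{5} \cdot 2 = 1 + \frac{2}{5} = \frac{7}{5}$)
$-500 + \left(M + R{\left(2 \right)}\right) 7 \left(-43 - 132\right) = -500 + \left(6 + \frac{7}{5}\right) 7 \left(-43 - 132\right) = -500 + \frac{37}{5} \cdot 7 \left(-175\right) = -500 + \frac{259}{5} \left(-175\right) = -500 - 9065 = -9565$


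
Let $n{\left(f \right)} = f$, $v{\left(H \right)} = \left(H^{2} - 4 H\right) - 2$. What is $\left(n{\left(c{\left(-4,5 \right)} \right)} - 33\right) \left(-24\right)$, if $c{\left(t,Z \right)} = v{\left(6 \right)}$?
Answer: $552$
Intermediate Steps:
$v{\left(H \right)} = -2 + H^{2} - 4 H$
$c{\left(t,Z \right)} = 10$ ($c{\left(t,Z \right)} = -2 + 6^{2} - 24 = -2 + 36 - 24 = 10$)
$\left(n{\left(c{\left(-4,5 \right)} \right)} - 33\right) \left(-24\right) = \left(10 - 33\right) \left(-24\right) = \left(-23\right) \left(-24\right) = 552$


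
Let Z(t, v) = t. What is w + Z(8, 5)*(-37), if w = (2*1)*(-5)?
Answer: -306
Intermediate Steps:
w = -10 (w = 2*(-5) = -10)
w + Z(8, 5)*(-37) = -10 + 8*(-37) = -10 - 296 = -306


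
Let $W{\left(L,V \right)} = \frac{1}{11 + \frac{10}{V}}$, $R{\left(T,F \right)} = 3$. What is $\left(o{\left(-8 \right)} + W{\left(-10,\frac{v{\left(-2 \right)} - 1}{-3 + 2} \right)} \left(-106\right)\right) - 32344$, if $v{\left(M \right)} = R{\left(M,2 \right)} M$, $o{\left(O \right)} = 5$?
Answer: $- \frac{2814235}{87} \approx -32348.0$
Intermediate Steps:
$v{\left(M \right)} = 3 M$
$\left(o{\left(-8 \right)} + W{\left(-10,\frac{v{\left(-2 \right)} - 1}{-3 + 2} \right)} \left(-106\right)\right) - 32344 = \left(5 + \frac{\left(3 \left(-2\right) - 1\right) \frac{1}{-3 + 2}}{10 + 11 \frac{3 \left(-2\right) - 1}{-3 + 2}} \left(-106\right)\right) - 32344 = \left(5 + \frac{\left(-6 - 1\right) \frac{1}{-1}}{10 + 11 \frac{-6 - 1}{-1}} \left(-106\right)\right) - 32344 = \left(5 + \frac{\left(-7\right) \left(-1\right)}{10 + 11 \left(\left(-7\right) \left(-1\right)\right)} \left(-106\right)\right) - 32344 = \left(5 + \frac{7}{10 + 11 \cdot 7} \left(-106\right)\right) - 32344 = \left(5 + \frac{7}{10 + 77} \left(-106\right)\right) - 32344 = \left(5 + \frac{7}{87} \left(-106\right)\right) - 32344 = \left(5 - \frac{742}{87}\right) - 32344 = - \frac{307}{87} - 32344 = - \frac{2814235}{87}$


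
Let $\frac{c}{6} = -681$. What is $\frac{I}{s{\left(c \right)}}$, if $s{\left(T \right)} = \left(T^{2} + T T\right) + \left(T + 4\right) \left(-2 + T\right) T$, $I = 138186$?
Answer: $- \frac{7677}{3786142988} \approx -2.0277 \cdot 10^{-6}$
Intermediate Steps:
$c = -4086$ ($c = 6 \left(-681\right) = -4086$)
$s{\left(T \right)} = 2 T^{2} + T \left(-2 + T\right) \left(4 + T\right)$ ($s{\left(T \right)} = \left(T^{2} + T^{2}\right) + \left(4 + T\right) T \left(-2 + T\right) = 2 T^{2} + T \left(-2 + T\right) \left(4 + T\right)$)
$\frac{I}{s{\left(c \right)}} = \frac{138186}{\left(-4086\right) \left(-8 + \left(-4086\right)^{2} + 4 \left(-4086\right)\right)} = \frac{138186}{\left(-4086\right) \left(-8 + 16695396 - 16344\right)} = \frac{138186}{\left(-4086\right) 16679044} = \frac{138186}{-68150573784} = 138186 \left(- \frac{1}{68150573784}\right) = - \frac{7677}{3786142988}$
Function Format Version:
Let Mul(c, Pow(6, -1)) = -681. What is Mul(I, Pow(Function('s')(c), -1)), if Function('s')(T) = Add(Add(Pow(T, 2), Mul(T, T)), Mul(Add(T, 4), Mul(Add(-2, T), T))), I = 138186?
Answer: Rational(-7677, 3786142988) ≈ -2.0277e-6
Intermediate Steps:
c = -4086 (c = Mul(6, -681) = -4086)
Function('s')(T) = Add(Mul(2, Pow(T, 2)), Mul(T, Add(-2, T), Add(4, T))) (Function('s')(T) = Add(Add(Pow(T, 2), Pow(T, 2)), Mul(Add(4, T), Mul(T, Add(-2, T)))) = Add(Mul(2, Pow(T, 2)), Mul(T, Add(-2, T), Add(4, T))))
Mul(I, Pow(Function('s')(c), -1)) = Mul(138186, Pow(Mul(-4086, Add(-8, Pow(-4086, 2), Mul(4, -4086))), -1)) = Mul(138186, Pow(Mul(-4086, Add(-8, 16695396, -16344)), -1)) = Mul(138186, Pow(Mul(-4086, 16679044), -1)) = Mul(138186, Pow(-68150573784, -1)) = Mul(138186, Rational(-1, 68150573784)) = Rational(-7677, 3786142988)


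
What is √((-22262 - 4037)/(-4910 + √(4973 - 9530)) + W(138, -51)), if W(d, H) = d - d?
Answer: 17*√91/√(4910 - 7*I*√93) ≈ 2.3142 + 0.015908*I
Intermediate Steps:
W(d, H) = 0
√((-22262 - 4037)/(-4910 + √(4973 - 9530)) + W(138, -51)) = √((-22262 - 4037)/(-4910 + √(4973 - 9530)) + 0) = √(-26299/(-4910 + √(-4557)) + 0) = √(-26299/(-4910 + 7*I*√93) + 0) = √(-26299/(-4910 + 7*I*√93)) = 17*√91*√(-1/(-4910 + 7*I*√93))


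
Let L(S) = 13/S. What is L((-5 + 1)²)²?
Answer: 169/256 ≈ 0.66016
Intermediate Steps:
L((-5 + 1)²)² = (13/((-5 + 1)²))² = (13/((-4)²))² = (13/16)² = 169/256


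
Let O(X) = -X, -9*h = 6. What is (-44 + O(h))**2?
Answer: 16900/9 ≈ 1877.8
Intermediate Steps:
h = -2/3 (h = -1/9*6 = -2/3 ≈ -0.66667)
(-44 + O(h))**2 = (-44 - 1*(-2/3))**2 = (-44 + 2/3)**2 = (-130/3)**2 = 16900/9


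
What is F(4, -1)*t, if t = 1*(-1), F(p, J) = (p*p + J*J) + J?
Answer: -16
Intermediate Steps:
F(p, J) = J + J**2 + p**2 (F(p, J) = (p**2 + J**2) + J = (J**2 + p**2) + J = J + J**2 + p**2)
t = -1
F(4, -1)*t = (-1 + (-1)**2 + 4**2)*(-1) = (-1 + 1 + 16)*(-1) = 16*(-1) = -16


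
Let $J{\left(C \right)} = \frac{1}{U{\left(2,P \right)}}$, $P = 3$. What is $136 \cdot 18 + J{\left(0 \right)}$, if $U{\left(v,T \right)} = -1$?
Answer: $2447$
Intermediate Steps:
$J{\left(C \right)} = -1$ ($J{\left(C \right)} = \frac{1}{-1} = -1$)
$136 \cdot 18 + J{\left(0 \right)} = 136 \cdot 18 - 1 = 2448 - 1 = 2447$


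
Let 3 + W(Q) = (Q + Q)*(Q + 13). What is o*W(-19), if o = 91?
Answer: 20475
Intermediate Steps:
W(Q) = -3 + 2*Q*(13 + Q) (W(Q) = -3 + (Q + Q)*(Q + 13) = -3 + (2*Q)*(13 + Q) = -3 + 2*Q*(13 + Q))
o*W(-19) = 91*(-3 + 2*(-19)**2 + 26*(-19)) = 91*(-3 + 2*361 - 494) = 91*(-3 + 722 - 494) = 91*225 = 20475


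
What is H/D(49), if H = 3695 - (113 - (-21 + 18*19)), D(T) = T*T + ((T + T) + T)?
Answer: 3903/2548 ≈ 1.5318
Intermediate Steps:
D(T) = T² + 3*T (D(T) = T² + (2*T + T) = T² + 3*T)
H = 3903 (H = 3695 - (113 - (-21 + 342)) = 3695 - (113 - 1*321) = 3695 - (113 - 321) = 3695 - 1*(-208) = 3695 + 208 = 3903)
H/D(49) = 3903/((49*(3 + 49))) = 3903/((49*52)) = 3903/2548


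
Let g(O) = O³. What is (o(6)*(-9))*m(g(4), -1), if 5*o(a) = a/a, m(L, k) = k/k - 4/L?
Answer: -27/16 ≈ -1.6875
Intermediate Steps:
m(L, k) = 1 - 4/L
o(a) = ⅕ (o(a) = (a/a)/5 = (⅕)*1 = ⅕)
(o(6)*(-9))*m(g(4), -1) = ((⅕)*(-9))*((-4 + 4³)/(4³)) = -9*(-4 + 64)/(5*64) = -9*60/320 = -9/5*15/16 = -27/16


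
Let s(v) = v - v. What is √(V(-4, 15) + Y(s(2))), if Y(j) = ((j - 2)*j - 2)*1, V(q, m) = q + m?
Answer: 3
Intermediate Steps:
s(v) = 0
V(q, m) = m + q
Y(j) = -2 + j*(-2 + j) (Y(j) = ((-2 + j)*j - 2)*1 = (j*(-2 + j) - 2)*1 = (-2 + j*(-2 + j))*1 = -2 + j*(-2 + j))
√(V(-4, 15) + Y(s(2))) = √((15 - 4) + (-2 + 0² - 2*0)) = √(11 + (-2 + 0 + 0)) = √(11 - 2) = √9 = 3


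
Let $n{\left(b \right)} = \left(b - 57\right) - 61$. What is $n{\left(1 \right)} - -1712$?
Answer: $1595$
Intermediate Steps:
$n{\left(b \right)} = -118 + b$ ($n{\left(b \right)} = \left(-57 + b\right) - 61 = -118 + b$)
$n{\left(1 \right)} - -1712 = \left(-118 + 1\right) - -1712 = -117 + 1712 = 1595$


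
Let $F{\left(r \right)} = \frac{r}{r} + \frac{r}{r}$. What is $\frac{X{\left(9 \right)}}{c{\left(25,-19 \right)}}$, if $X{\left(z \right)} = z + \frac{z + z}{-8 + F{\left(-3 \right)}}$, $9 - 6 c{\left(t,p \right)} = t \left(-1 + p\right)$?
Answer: $\frac{36}{509} \approx 0.070727$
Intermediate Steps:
$c{\left(t,p \right)} = \frac{3}{2} - \frac{t \left(-1 + p\right)}{6}$
$F{\left(r \right)} = 2$ ($F{\left(r \right)} = 1 + 1 = 2$)
$X{\left(z \right)} = \frac{2 z}{3}$ ($X{\left(z \right)} = z + \frac{z + z}{-8 + 2} = z + \frac{2 z}{-6} = z + 2 z \left(- \frac{1}{6}\right) = z - \frac{z}{3} = \frac{2 z}{3}$)
$\frac{X{\left(9 \right)}}{c{\left(25,-19 \right)}} = \frac{\frac{2}{3} \cdot 9}{\frac{3}{2} + \frac{1}{6} \cdot 25 - \left(- \frac{19}{6}\right) 25} = \frac{6}{\frac{3}{2} + \frac{25}{6} + \frac{475}{6}} = \frac{6}{\frac{509}{6}} = 6 \cdot \frac{6}{509} = \frac{36}{509}$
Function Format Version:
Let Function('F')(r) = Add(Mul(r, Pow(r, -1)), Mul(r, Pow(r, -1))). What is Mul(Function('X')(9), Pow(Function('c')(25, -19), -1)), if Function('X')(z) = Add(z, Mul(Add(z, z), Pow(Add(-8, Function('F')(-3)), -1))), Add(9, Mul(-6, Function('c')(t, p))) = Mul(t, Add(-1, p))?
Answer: Rational(36, 509) ≈ 0.070727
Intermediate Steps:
Function('c')(t, p) = Add(Rational(3, 2), Mul(Rational(-1, 6), t, Add(-1, p))) (Function('c')(t, p) = Add(Rational(3, 2), Mul(Rational(-1, 6), Mul(t, Add(-1, p)))) = Add(Rational(3, 2), Mul(Rational(-1, 6), t, Add(-1, p))))
Function('F')(r) = 2 (Function('F')(r) = Add(1, 1) = 2)
Function('X')(z) = Mul(Rational(2, 3), z) (Function('X')(z) = Add(z, Mul(Add(z, z), Pow(Add(-8, 2), -1))) = Add(z, Mul(Mul(2, z), Pow(-6, -1))) = Add(z, Mul(Mul(2, z), Rational(-1, 6))) = Add(z, Mul(Rational(-1, 3), z)) = Mul(Rational(2, 3), z))
Mul(Function('X')(9), Pow(Function('c')(25, -19), -1)) = Mul(Mul(Rational(2, 3), 9), Pow(Add(Rational(3, 2), Mul(Rational(1, 6), 25), Mul(Rational(-1, 6), -19, 25)), -1)) = Mul(6, Pow(Add(Rational(3, 2), Rational(25, 6), Rational(475, 6)), -1)) = Mul(6, Pow(Rational(509, 6), -1)) = Mul(6, Rational(6, 509)) = Rational(36, 509)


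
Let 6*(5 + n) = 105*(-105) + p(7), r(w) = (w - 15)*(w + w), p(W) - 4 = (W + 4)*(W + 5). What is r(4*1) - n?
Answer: 10391/6 ≈ 1731.8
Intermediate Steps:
p(W) = 4 + (4 + W)*(5 + W) (p(W) = 4 + (W + 4)*(W + 5) = 4 + (4 + W)*(5 + W))
r(w) = 2*w*(-15 + w) (r(w) = (-15 + w)*(2*w) = 2*w*(-15 + w))
n = -10919/6 (n = -5 + (105*(-105) + (24 + 7² + 9*7))/6 = -5 + (-11025 + (24 + 49 + 63))/6 = -5 + (-11025 + 136)/6 = -5 + (⅙)*(-10889) = -5 - 10889/6 = -10919/6 ≈ -1819.8)
r(4*1) - n = 2*(4*1)*(-15 + 4*1) - 1*(-10919/6) = 2*4*(-15 + 4) + 10919/6 = 2*4*(-11) + 10919/6 = -88 + 10919/6 = 10391/6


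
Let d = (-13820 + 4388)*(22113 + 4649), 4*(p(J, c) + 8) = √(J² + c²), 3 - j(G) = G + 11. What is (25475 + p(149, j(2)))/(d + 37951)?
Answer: -1959/19413941 - √22301/1009524932 ≈ -0.00010105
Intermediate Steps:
j(G) = -8 - G (j(G) = 3 - (G + 11) = 3 - (11 + G) = 3 + (-11 - G) = -8 - G)
p(J, c) = -8 + √(J² + c²)/4
d = -252419184 (d = -9432*26762 = -252419184)
(25475 + p(149, j(2)))/(d + 37951) = (25475 + (-8 + √(149² + (-8 - 1*2)²)/4))/(-252419184 + 37951) = (25475 + (-8 + √(22201 + (-8 - 2)²)/4))/(-252381233) = (25475 + (-8 + √(22201 + (-10)²)/4))*(-1/252381233) = (25475 + (-8 + √(22201 + 100)/4))*(-1/252381233) = (25475 + (-8 + √22301/4))*(-1/252381233) = (25467 + √22301/4)*(-1/252381233) = -1959/19413941 - √22301/1009524932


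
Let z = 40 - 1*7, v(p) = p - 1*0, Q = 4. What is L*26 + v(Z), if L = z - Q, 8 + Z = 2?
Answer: 748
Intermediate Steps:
Z = -6 (Z = -8 + 2 = -6)
v(p) = p (v(p) = p + 0 = p)
z = 33 (z = 40 - 7 = 33)
L = 29 (L = 33 - 4 = 29)
L*26 + v(Z) = 29*26 - 6 = 754 - 6 = 748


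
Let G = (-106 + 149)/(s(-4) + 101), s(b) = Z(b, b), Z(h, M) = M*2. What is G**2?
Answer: 1849/8649 ≈ 0.21378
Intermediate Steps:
Z(h, M) = 2*M
s(b) = 2*b
G = 43/93 (G = (-106 + 149)/(2*(-4) + 101) = 43/(-8 + 101) = 43/93 ≈ 0.46237)
G**2 = (43/93)**2 = 1849/8649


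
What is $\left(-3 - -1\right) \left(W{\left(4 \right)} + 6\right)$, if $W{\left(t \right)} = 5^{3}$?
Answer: $-262$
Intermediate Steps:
$W{\left(t \right)} = 125$
$\left(-3 - -1\right) \left(W{\left(4 \right)} + 6\right) = \left(-3 - -1\right) \left(125 + 6\right) = \left(-3 + 1\right) 131 = \left(-2\right) 131 = -262$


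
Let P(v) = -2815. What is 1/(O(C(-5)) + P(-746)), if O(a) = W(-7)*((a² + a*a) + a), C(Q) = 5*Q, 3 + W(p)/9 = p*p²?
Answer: -1/3817465 ≈ -2.6195e-7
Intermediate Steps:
W(p) = -27 + 9*p³ (W(p) = -27 + 9*(p*p²) = -27 + 9*p³)
O(a) = -6228*a² - 3114*a (O(a) = (-27 + 9*(-7)³)*((a² + a*a) + a) = (-27 + 9*(-343))*((a² + a²) + a) = (-27 - 3087)*(2*a² + a) = -3114*(a + 2*a²) = -6228*a² - 3114*a)
1/(O(C(-5)) + P(-746)) = 1/(-3114*5*(-5)*(1 + 2*(5*(-5))) - 2815) = 1/(-3114*(-25)*(1 + 2*(-25)) - 2815) = 1/(-3114*(-25)*(1 - 50) - 2815) = 1/(-3114*(-25)*(-49) - 2815) = 1/(-3814650 - 2815) = 1/(-3817465) = -1/3817465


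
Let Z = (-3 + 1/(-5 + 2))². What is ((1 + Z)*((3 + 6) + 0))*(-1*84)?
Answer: -9156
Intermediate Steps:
Z = 100/9 (Z = (-3 + 1/(-3))² = (-3 - ⅓)² = (-10/3)² = 100/9 ≈ 11.111)
((1 + Z)*((3 + 6) + 0))*(-1*84) = ((1 + 100/9)*((3 + 6) + 0))*(-1*84) = (109*(9 + 0)/9)*(-84) = ((109/9)*9)*(-84) = 109*(-84) = -9156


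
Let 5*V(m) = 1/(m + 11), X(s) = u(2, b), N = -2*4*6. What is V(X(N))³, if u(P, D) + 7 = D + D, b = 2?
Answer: 1/64000 ≈ 1.5625e-5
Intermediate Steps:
u(P, D) = -7 + 2*D (u(P, D) = -7 + (D + D) = -7 + 2*D)
N = -48 (N = -8*6 = -48)
X(s) = -3 (X(s) = -7 + 2*2 = -7 + 4 = -3)
V(m) = 1/(5*(11 + m)) (V(m) = 1/(5*(m + 11)) = 1/(5*(11 + m)))
V(X(N))³ = (1/(5*(11 - 3)))³ = ((⅕)/8)³ = ((⅕)*(⅛))³ = (1/40)³ = 1/64000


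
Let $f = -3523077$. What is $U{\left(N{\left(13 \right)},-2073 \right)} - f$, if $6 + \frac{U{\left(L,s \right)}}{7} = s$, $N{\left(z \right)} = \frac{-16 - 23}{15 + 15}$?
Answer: $3508524$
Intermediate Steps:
$N{\left(z \right)} = - \frac{13}{10}$ ($N{\left(z \right)} = - \frac{39}{30} = \left(-39\right) \frac{1}{30} = - \frac{13}{10}$)
$U{\left(L,s \right)} = -42 + 7 s$
$U{\left(N{\left(13 \right)},-2073 \right)} - f = \left(-42 + 7 \left(-2073\right)\right) - -3523077 = \left(-42 - 14511\right) + 3523077 = -14553 + 3523077 = 3508524$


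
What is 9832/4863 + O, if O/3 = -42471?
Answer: -619599587/4863 ≈ -1.2741e+5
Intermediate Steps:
O = -127413 (O = 3*(-42471) = -127413)
9832/4863 + O = 9832/4863 - 127413 = -619599587/4863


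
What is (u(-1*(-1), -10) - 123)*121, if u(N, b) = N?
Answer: -14762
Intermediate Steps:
(u(-1*(-1), -10) - 123)*121 = (-1*(-1) - 123)*121 = (1 - 123)*121 = -122*121 = -14762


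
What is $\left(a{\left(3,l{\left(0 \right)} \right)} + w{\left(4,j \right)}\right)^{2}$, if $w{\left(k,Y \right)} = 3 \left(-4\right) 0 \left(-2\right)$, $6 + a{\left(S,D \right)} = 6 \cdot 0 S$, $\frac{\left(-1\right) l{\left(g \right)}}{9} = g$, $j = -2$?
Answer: $36$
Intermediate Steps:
$l{\left(g \right)} = - 9 g$
$a{\left(S,D \right)} = -6$ ($a{\left(S,D \right)} = -6 + 6 \cdot 0 S = -6 + 0 S = -6 + 0 = -6$)
$w{\left(k,Y \right)} = 0$ ($w{\left(k,Y \right)} = 3 \cdot 0 \left(-2\right) = 3 \cdot 0 = 0$)
$\left(a{\left(3,l{\left(0 \right)} \right)} + w{\left(4,j \right)}\right)^{2} = \left(-6 + 0\right)^{2} = \left(-6\right)^{2} = 36$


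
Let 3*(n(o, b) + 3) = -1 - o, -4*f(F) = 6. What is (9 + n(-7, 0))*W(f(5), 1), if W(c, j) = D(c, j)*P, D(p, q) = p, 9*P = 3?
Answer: -4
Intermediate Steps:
P = 1/3 (P = (1/9)*3 = 1/3 ≈ 0.33333)
f(F) = -3/2 (f(F) = -1/4*6 = -3/2)
n(o, b) = -10/3 - o/3 (n(o, b) = -3 + (-1 - o)/3 = -3 + (-1/3 - o/3) = -10/3 - o/3)
W(c, j) = c/3 (W(c, j) = c*(1/3) = c/3)
(9 + n(-7, 0))*W(f(5), 1) = (9 + (-10/3 - 1/3*(-7)))*((1/3)*(-3/2)) = (9 + (-10/3 + 7/3))*(-1/2) = (9 - 1)*(-1/2) = 8*(-1/2) = -4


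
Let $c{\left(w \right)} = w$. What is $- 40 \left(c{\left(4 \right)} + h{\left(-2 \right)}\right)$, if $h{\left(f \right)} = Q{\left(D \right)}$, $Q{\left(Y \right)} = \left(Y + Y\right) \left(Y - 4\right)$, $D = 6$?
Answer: $-1120$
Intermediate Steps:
$Q{\left(Y \right)} = 2 Y \left(-4 + Y\right)$
$h{\left(f \right)} = 24$ ($h{\left(f \right)} = 2 \cdot 6 \left(-4 + 6\right) = 2 \cdot 6 \cdot 2 = 24$)
$- 40 \left(c{\left(4 \right)} + h{\left(-2 \right)}\right) = - 40 \left(4 + 24\right) = \left(-40\right) 28 = -1120$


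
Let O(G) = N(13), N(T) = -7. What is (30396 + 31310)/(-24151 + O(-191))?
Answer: -30853/12079 ≈ -2.5543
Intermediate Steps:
O(G) = -7
(30396 + 31310)/(-24151 + O(-191)) = (30396 + 31310)/(-24151 - 7) = 61706/(-24158) = 61706*(-1/24158) = -30853/12079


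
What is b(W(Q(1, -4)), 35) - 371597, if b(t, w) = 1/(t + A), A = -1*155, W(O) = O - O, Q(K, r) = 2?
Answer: -57597536/155 ≈ -3.7160e+5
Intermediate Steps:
W(O) = 0
A = -155
b(t, w) = 1/(-155 + t) (b(t, w) = 1/(t - 155) = 1/(-155 + t))
b(W(Q(1, -4)), 35) - 371597 = 1/(-155 + 0) - 371597 = 1/(-155) - 371597 = -1/155 - 371597 = -57597536/155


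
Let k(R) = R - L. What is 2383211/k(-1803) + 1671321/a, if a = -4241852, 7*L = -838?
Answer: -70784291602747/49981742116 ≈ -1416.2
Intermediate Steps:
L = -838/7 (L = (1/7)*(-838) = -838/7 ≈ -119.71)
k(R) = 838/7 + R (k(R) = R - 1*(-838/7) = R + 838/7 = 838/7 + R)
2383211/k(-1803) + 1671321/a = 2383211/(838/7 - 1803) + 1671321/(-4241852) = 2383211/(-11783/7) + 1671321*(-1/4241852) = 2383211*(-7/11783) - 1671321/4241852 = -16682477/11783 - 1671321/4241852 = -70784291602747/49981742116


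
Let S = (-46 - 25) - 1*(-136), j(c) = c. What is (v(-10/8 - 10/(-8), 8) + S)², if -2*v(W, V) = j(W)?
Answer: 4225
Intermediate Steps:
v(W, V) = -W/2
S = 65 (S = -71 + 136 = 65)
(v(-10/8 - 10/(-8), 8) + S)² = (-(-10/8 - 10/(-8))/2 + 65)² = (-(-10*⅛ - 10*(-⅛))/2 + 65)² = (-(-5/4 + 5/4)/2 + 65)² = (-½*0 + 65)² = (0 + 65)² = 65² = 4225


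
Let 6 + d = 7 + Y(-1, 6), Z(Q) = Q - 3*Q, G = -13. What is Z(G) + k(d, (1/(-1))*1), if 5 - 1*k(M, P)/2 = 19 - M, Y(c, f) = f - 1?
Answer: 10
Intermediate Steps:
Z(Q) = -2*Q
Y(c, f) = -1 + f
d = 6 (d = -6 + (7 + (-1 + 6)) = -6 + (7 + 5) = -6 + 12 = 6)
k(M, P) = -28 + 2*M (k(M, P) = 10 - 2*(19 - M) = 10 + (-38 + 2*M) = -28 + 2*M)
Z(G) + k(d, (1/(-1))*1) = -2*(-13) + (-28 + 2*6) = 26 + (-28 + 12) = 26 - 16 = 10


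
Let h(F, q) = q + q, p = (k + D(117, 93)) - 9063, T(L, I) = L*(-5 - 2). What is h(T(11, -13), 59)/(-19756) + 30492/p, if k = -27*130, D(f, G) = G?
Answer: -12580679/5136560 ≈ -2.4492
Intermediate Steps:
k = -3510
T(L, I) = -7*L (T(L, I) = L*(-7) = -7*L)
p = -12480 (p = (-3510 + 93) - 9063 = -3417 - 9063 = -12480)
h(F, q) = 2*q
h(T(11, -13), 59)/(-19756) + 30492/p = (2*59)/(-19756) + 30492/(-12480) = 118*(-1/19756) + 30492*(-1/12480) = -59/9878 - 2541/1040 = -12580679/5136560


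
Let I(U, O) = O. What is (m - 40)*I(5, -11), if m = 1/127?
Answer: 55869/127 ≈ 439.91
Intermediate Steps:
m = 1/127 ≈ 0.0078740
(m - 40)*I(5, -11) = (1/127 - 40)*(-11) = -5079/127*(-11) = 55869/127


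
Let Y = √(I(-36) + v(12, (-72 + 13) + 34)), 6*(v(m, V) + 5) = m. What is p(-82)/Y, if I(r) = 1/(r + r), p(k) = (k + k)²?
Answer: -161376*I*√434/217 ≈ -15493.0*I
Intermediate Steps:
v(m, V) = -5 + m/6
p(k) = 4*k² (p(k) = (2*k)² = 4*k²)
I(r) = 1/(2*r)
Y = I*√434/12 (Y = √((½)/(-36) + (-5 + (⅙)*12)) = √((½)*(-1/36) + (-5 + 2)) = √(-1/72 - 3) = √(-217/72) = I*√434/12 ≈ 1.7361*I)
p(-82)/Y = (4*(-82)²)/((I*√434/12)) = (4*6724)*(-6*I*√434/217) = 26896*(-6*I*√434/217) = -161376*I*√434/217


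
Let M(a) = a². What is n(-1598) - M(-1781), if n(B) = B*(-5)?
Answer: -3163971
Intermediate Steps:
n(B) = -5*B
n(-1598) - M(-1781) = -5*(-1598) - 1*(-1781)² = 7990 - 1*3171961 = 7990 - 3171961 = -3163971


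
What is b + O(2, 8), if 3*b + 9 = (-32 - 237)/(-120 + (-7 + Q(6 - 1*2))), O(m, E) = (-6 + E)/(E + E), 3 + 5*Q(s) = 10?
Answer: -8143/3768 ≈ -2.1611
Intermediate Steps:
Q(s) = 7/5 (Q(s) = -3/5 + (1/5)*10 = -3/5 + 2 = 7/5)
O(m, E) = (-6 + E)/(2*E) (O(m, E) = (-6 + E)/((2*E)) = (-6 + E)*(1/(2*E)) = (-6 + E)/(2*E))
b = -4307/1884 (b = -3 + ((-32 - 237)/(-120 + (-7 + 7/5)))/3 = -3 + (-269/(-120 - 28/5))/3 = -3 + (-269/(-628/5))/3 = -3 + (-269*(-5/628))/3 = -3 + (1/3)*(1345/628) = -3 + 1345/1884 = -4307/1884 ≈ -2.2861)
b + O(2, 8) = -4307/1884 + (1/2)*(-6 + 8)/8 = -4307/1884 + (1/2)*(1/8)*2 = -4307/1884 + 1/8 = -8143/3768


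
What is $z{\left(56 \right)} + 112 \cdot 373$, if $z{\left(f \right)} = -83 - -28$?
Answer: $41721$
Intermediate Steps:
$z{\left(f \right)} = -55$ ($z{\left(f \right)} = -83 + 28 = -55$)
$z{\left(56 \right)} + 112 \cdot 373 = -55 + 112 \cdot 373 = -55 + 41776 = 41721$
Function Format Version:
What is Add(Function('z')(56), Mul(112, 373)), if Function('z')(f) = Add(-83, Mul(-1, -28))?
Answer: 41721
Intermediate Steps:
Function('z')(f) = -55 (Function('z')(f) = Add(-83, 28) = -55)
Add(Function('z')(56), Mul(112, 373)) = Add(-55, Mul(112, 373)) = Add(-55, 41776) = 41721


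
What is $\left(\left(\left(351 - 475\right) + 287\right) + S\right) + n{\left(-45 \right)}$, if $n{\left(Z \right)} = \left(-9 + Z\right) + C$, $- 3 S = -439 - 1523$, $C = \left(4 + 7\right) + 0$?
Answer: $774$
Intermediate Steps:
$C = 11$ ($C = 11 + 0 = 11$)
$S = 654$ ($S = - \frac{-439 - 1523}{3} = \left(- \frac{1}{3}\right) \left(-1962\right) = 654$)
$n{\left(Z \right)} = 2 + Z$ ($n{\left(Z \right)} = \left(-9 + Z\right) + 11 = 2 + Z$)
$\left(\left(\left(351 - 475\right) + 287\right) + S\right) + n{\left(-45 \right)} = \left(\left(\left(351 - 475\right) + 287\right) + 654\right) + \left(2 - 45\right) = \left(\left(-124 + 287\right) + 654\right) - 43 = \left(163 + 654\right) - 43 = 817 - 43 = 774$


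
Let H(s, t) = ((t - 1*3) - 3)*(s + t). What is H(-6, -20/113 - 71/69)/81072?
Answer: 3156754225/4928627040048 ≈ 0.00064049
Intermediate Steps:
H(s, t) = (-6 + t)*(s + t) (H(s, t) = ((t - 3) - 3)*(s + t) = ((-3 + t) - 3)*(s + t) = (-6 + t)*(s + t))
H(-6, -20/113 - 71/69)/81072 = ((-20/113 - 71/69)² - 6*(-6) - 6*(-20/113 - 71/69) - 6*(-20/113 - 71/69))/81072 = ((-20*1/113 - 71*1/69)² + 36 - 6*(-20*1/113 - 71*1/69) - 6*(-20*1/113 - 71*1/69))*(1/81072) = ((-20/113 - 71/69)² + 36 - 6*(-20/113 - 71/69) - 6*(-20/113 - 71/69))*(1/81072) = ((-9403/7797)² + 36 - 6*(-9403/7797) - 6*(-9403/7797))*(1/81072) = (88416409/60793209 + 36 + 18806/2599 + 18806/2599)*(1/81072) = (3156754225/60793209)*(1/81072) = 3156754225/4928627040048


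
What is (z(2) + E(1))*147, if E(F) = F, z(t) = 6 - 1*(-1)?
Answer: 1176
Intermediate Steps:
z(t) = 7 (z(t) = 6 + 1 = 7)
(z(2) + E(1))*147 = (7 + 1)*147 = 8*147 = 1176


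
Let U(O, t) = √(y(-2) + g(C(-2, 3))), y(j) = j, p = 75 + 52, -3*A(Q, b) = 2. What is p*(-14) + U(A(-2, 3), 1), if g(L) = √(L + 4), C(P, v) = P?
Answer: -1778 + I*√(2 - √2) ≈ -1778.0 + 0.76537*I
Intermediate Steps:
A(Q, b) = -⅔ (A(Q, b) = -⅓*2 = -⅔)
p = 127
g(L) = √(4 + L)
U(O, t) = √(-2 + √2) (U(O, t) = √(-2 + √(4 - 2)) = √(-2 + √2))
p*(-14) + U(A(-2, 3), 1) = 127*(-14) + √(-2 + √2) = -1778 + √(-2 + √2)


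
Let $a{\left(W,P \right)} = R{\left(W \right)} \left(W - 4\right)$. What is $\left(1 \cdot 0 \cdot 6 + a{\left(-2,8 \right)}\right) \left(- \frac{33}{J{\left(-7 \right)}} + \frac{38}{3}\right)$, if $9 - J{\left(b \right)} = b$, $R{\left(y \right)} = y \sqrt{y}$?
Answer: $\frac{509 i \sqrt{2}}{4} \approx 179.96 i$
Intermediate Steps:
$R{\left(y \right)} = y^{\frac{3}{2}}$
$J{\left(b \right)} = 9 - b$
$a{\left(W,P \right)} = W^{\frac{3}{2}} \left(-4 + W\right)$ ($a{\left(W,P \right)} = W^{\frac{3}{2}} \left(W - 4\right) = W^{\frac{3}{2}} \left(-4 + W\right)$)
$\left(1 \cdot 0 \cdot 6 + a{\left(-2,8 \right)}\right) \left(- \frac{33}{J{\left(-7 \right)}} + \frac{38}{3}\right) = \left(1 \cdot 0 \cdot 6 + \left(-2\right)^{\frac{3}{2}} \left(-4 - 2\right)\right) \left(- \frac{33}{9 - -7} + \frac{38}{3}\right) = \left(0 \cdot 6 + - 2 i \sqrt{2} \left(-6\right)\right) \left(- \frac{33}{9 + 7} + 38 \cdot \frac{1}{3}\right) = \left(0 + 12 i \sqrt{2}\right) \left(- \frac{33}{16} + \frac{38}{3}\right) = 12 i \sqrt{2} \left(\left(-33\right) \frac{1}{16} + \frac{38}{3}\right) = 12 i \sqrt{2} \left(- \frac{33}{16} + \frac{38}{3}\right) = 12 i \sqrt{2} \cdot \frac{509}{48} = \frac{509 i \sqrt{2}}{4}$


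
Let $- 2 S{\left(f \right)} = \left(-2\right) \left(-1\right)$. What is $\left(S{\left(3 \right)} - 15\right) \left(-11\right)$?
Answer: $176$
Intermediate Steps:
$S{\left(f \right)} = -1$ ($S{\left(f \right)} = - \frac{\left(-2\right) \left(-1\right)}{2} = \left(- \frac{1}{2}\right) 2 = -1$)
$\left(S{\left(3 \right)} - 15\right) \left(-11\right) = \left(-1 - 15\right) \left(-11\right) = \left(-16\right) \left(-11\right) = 176$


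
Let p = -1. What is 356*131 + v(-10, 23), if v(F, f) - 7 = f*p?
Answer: 46620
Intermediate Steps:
v(F, f) = 7 - f (v(F, f) = 7 + f*(-1) = 7 - f)
356*131 + v(-10, 23) = 356*131 + (7 - 1*23) = 46636 + (7 - 23) = 46636 - 16 = 46620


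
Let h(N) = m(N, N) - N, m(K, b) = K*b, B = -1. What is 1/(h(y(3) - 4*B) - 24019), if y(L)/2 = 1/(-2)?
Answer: -1/24013 ≈ -4.1644e-5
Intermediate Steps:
y(L) = -1 (y(L) = 2*(1/(-2)) = 2*(1*(-½)) = 2*(-½) = -1)
h(N) = N² - N (h(N) = N*N - N = N² - N)
1/(h(y(3) - 4*B) - 24019) = 1/((-1 - 4*(-1))*(-1 + (-1 - 4*(-1))) - 24019) = 1/((-1 + 4)*(-1 + (-1 + 4)) - 24019) = 1/(3*(-1 + 3) - 24019) = 1/(3*2 - 24019) = 1/(6 - 24019) = 1/(-24013) = -1/24013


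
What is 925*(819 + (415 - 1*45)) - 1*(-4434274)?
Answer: 5534099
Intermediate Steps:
925*(819 + (415 - 1*45)) - 1*(-4434274) = 925*(819 + (415 - 45)) + 4434274 = 925*(819 + 370) + 4434274 = 925*1189 + 4434274 = 1099825 + 4434274 = 5534099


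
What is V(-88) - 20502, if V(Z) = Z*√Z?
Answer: -20502 - 176*I*√22 ≈ -20502.0 - 825.51*I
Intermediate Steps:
V(Z) = Z^(3/2)
V(-88) - 20502 = (-88)^(3/2) - 20502 = -176*I*√22 - 20502 = -20502 - 176*I*√22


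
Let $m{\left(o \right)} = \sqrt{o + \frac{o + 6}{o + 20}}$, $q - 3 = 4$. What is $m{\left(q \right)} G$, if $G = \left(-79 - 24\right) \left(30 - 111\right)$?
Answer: $927 \sqrt{606} \approx 22820.0$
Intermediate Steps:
$q = 7$ ($q = 3 + 4 = 7$)
$G = 8343$ ($G = \left(-103\right) \left(-81\right) = 8343$)
$m{\left(o \right)} = \sqrt{o + \frac{6 + o}{20 + o}}$
$m{\left(q \right)} G = \sqrt{\frac{6 + 7 + 7 \left(20 + 7\right)}{20 + 7}} \cdot 8343 = \sqrt{\frac{6 + 7 + 7 \cdot 27}{27}} \cdot 8343 = \sqrt{\frac{6 + 7 + 189}{27}} \cdot 8343 = \sqrt{\frac{1}{27} \cdot 202} \cdot 8343 = \sqrt{\frac{202}{27}} \cdot 8343 = \frac{\sqrt{606}}{9} \cdot 8343 = 927 \sqrt{606}$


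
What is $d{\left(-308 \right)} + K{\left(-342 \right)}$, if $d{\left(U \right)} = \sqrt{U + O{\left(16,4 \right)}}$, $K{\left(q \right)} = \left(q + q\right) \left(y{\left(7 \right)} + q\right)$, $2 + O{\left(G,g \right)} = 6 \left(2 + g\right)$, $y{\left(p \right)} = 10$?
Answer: $227088 + i \sqrt{274} \approx 2.2709 \cdot 10^{5} + 16.553 i$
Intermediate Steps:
$O{\left(G,g \right)} = 10 + 6 g$ ($O{\left(G,g \right)} = -2 + 6 \left(2 + g\right) = -2 + \left(12 + 6 g\right) = 10 + 6 g$)
$K{\left(q \right)} = 2 q \left(10 + q\right)$ ($K{\left(q \right)} = \left(q + q\right) \left(10 + q\right) = 2 q \left(10 + q\right)$)
$d{\left(U \right)} = \sqrt{34 + U}$ ($d{\left(U \right)} = \sqrt{U + \left(10 + 6 \cdot 4\right)} = \sqrt{U + \left(10 + 24\right)} = \sqrt{U + 34} = \sqrt{34 + U}$)
$d{\left(-308 \right)} + K{\left(-342 \right)} = \sqrt{34 - 308} + 2 \left(-342\right) \left(10 - 342\right) = \sqrt{-274} + 2 \left(-342\right) \left(-332\right) = i \sqrt{274} + 227088 = 227088 + i \sqrt{274}$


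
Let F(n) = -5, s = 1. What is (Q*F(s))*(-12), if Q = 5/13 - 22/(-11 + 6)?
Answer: 3732/13 ≈ 287.08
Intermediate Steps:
Q = 311/65 (Q = 5*(1/13) - 22/(-5) = 5/13 - 22*(-⅕) = 5/13 + 22/5 = 311/65 ≈ 4.7846)
(Q*F(s))*(-12) = ((311/65)*(-5))*(-12) = -311/13*(-12) = 3732/13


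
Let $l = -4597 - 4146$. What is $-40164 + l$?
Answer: $-48907$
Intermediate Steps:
$l = -8743$ ($l = -4597 - 4146 = -8743$)
$-40164 + l = -40164 - 8743 = -48907$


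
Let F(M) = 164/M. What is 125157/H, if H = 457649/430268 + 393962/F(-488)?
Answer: -2207893135116/20680108737943 ≈ -0.10676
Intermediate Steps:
H = -20680108737943/17640988 (H = 457649/430268 + 393962/((164/(-488))) = 457649*(1/430268) + 393962/((164*(-1/488))) = 457649/430268 + 393962/(-41/122) = 457649/430268 + 393962*(-122/41) = 457649/430268 - 48063364/41 = -20680108737943/17640988 ≈ -1.1723e+6)
125157/H = 125157/(-20680108737943/17640988) = 125157*(-17640988/20680108737943) = -2207893135116/20680108737943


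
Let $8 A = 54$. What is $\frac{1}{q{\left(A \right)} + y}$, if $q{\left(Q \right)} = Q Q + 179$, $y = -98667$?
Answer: $- \frac{16}{1575079} \approx -1.0158 \cdot 10^{-5}$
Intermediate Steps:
$A = \frac{27}{4}$ ($A = \frac{1}{8} \cdot 54 = \frac{27}{4} \approx 6.75$)
$q{\left(Q \right)} = 179 + Q^{2}$ ($q{\left(Q \right)} = Q^{2} + 179 = 179 + Q^{2}$)
$\frac{1}{q{\left(A \right)} + y} = \frac{1}{\left(179 + \left(\frac{27}{4}\right)^{2}\right) - 98667} = \frac{1}{\left(179 + \frac{729}{16}\right) - 98667} = \frac{1}{\frac{3593}{16} - 98667} = \frac{1}{- \frac{1575079}{16}} = - \frac{16}{1575079}$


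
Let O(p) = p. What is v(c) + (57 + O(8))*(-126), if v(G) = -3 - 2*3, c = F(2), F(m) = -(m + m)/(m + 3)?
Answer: -8199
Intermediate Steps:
F(m) = -2*m/(3 + m)
c = -⅘ (c = -2*2/(3 + 2) = -2*2/5 = -2*2*⅕ = -⅘ ≈ -0.80000)
v(G) = -9 (v(G) = -3 - 6 = -9)
v(c) + (57 + O(8))*(-126) = -9 + (57 + 8)*(-126) = -9 + 65*(-126) = -9 - 8190 = -8199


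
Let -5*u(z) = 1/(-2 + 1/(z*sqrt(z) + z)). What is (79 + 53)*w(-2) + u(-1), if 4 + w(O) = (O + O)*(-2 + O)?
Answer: 20593/13 + I/65 ≈ 1584.1 + 0.015385*I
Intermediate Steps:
u(z) = -1/(5*(-2 + 1/(z + z**(3/2)))) (u(z) = -1/(5*(-2 + 1/(z*sqrt(z) + z))) = -1/(5*(-2 + 1/(z**(3/2) + z))) = -1/(5*(-2 + 1/(z + z**(3/2)))))
w(O) = -4 + 2*O*(-2 + O) (w(O) = -4 + (O + O)*(-2 + O) = -4 + (2*O)*(-2 + O) = -4 + 2*O*(-2 + O))
(79 + 53)*w(-2) + u(-1) = (79 + 53)*(-4 - 4*(-2) + 2*(-2)**2) + (-1 + (-1)**(3/2))/(5*(-1 + 2*(-1) + 2*(-1)**(3/2))) = 132*(-4 + 8 + 2*4) + (-1 - I)/(5*(-1 - 2 + 2*(-I))) = 132*(-4 + 8 + 8) + (-1 - I)/(5*(-1 - 2 - 2*I)) = 132*12 + (-1 - I)/(5*(-3 - 2*I)) = 1584 + ((-3 + 2*I)/13)*(-1 - I)/5 = 1584 + (-1 - I)*(-3 + 2*I)/65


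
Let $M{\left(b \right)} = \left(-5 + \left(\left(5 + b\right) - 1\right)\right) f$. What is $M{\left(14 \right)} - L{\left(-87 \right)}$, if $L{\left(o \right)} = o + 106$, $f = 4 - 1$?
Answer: $20$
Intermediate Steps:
$f = 3$
$L{\left(o \right)} = 106 + o$
$M{\left(b \right)} = -3 + 3 b$ ($M{\left(b \right)} = \left(-5 + \left(\left(5 + b\right) - 1\right)\right) 3 = \left(-5 + \left(4 + b\right)\right) 3 = \left(-1 + b\right) 3 = -3 + 3 b$)
$M{\left(14 \right)} - L{\left(-87 \right)} = \left(-3 + 3 \cdot 14\right) - \left(106 - 87\right) = \left(-3 + 42\right) - 19 = 39 - 19 = 20$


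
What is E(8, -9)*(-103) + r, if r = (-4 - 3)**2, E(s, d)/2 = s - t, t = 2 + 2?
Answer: -775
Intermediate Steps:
t = 4
E(s, d) = -8 + 2*s (E(s, d) = 2*(s - 1*4) = 2*(s - 4) = 2*(-4 + s) = -8 + 2*s)
r = 49 (r = (-7)**2 = 49)
E(8, -9)*(-103) + r = (-8 + 2*8)*(-103) + 49 = (-8 + 16)*(-103) + 49 = 8*(-103) + 49 = -824 + 49 = -775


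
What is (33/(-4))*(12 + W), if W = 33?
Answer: -1485/4 ≈ -371.25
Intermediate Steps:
(33/(-4))*(12 + W) = (33/(-4))*(12 + 33) = (33*(-¼))*45 = -33/4*45 = -1485/4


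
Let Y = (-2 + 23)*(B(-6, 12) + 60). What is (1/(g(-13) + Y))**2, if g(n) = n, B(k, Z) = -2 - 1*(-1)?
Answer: 1/1503076 ≈ 6.6530e-7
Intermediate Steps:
B(k, Z) = -1 (B(k, Z) = -2 + 1 = -1)
Y = 1239 (Y = (-2 + 23)*(-1 + 60) = 21*59 = 1239)
(1/(g(-13) + Y))**2 = (1/(-13 + 1239))**2 = (1/1226)**2 = 1/1503076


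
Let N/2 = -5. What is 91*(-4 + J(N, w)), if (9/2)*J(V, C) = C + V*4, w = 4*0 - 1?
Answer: -10738/9 ≈ -1193.1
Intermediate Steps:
N = -10 (N = 2*(-5) = -10)
w = -1 (w = 0 - 1 = -1)
J(V, C) = 2*C/9 + 8*V/9 (J(V, C) = 2*(C + V*4)/9 = 2*(C + 4*V)/9 = 2*C/9 + 8*V/9)
91*(-4 + J(N, w)) = 91*(-4 + ((2/9)*(-1) + (8/9)*(-10))) = 91*(-4 + (-2/9 - 80/9)) = 91*(-4 - 82/9) = 91*(-118/9) = -10738/9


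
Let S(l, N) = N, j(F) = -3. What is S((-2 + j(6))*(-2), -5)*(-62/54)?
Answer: 155/27 ≈ 5.7407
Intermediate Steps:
S((-2 + j(6))*(-2), -5)*(-62/54) = -(-310)/54 = -5*(-31/27) = 155/27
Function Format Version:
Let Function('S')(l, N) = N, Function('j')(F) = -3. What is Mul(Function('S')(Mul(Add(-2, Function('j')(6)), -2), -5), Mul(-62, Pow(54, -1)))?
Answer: Rational(155, 27) ≈ 5.7407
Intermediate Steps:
Mul(Function('S')(Mul(Add(-2, Function('j')(6)), -2), -5), Mul(-62, Pow(54, -1))) = Mul(-5, Mul(-62, Pow(54, -1))) = Mul(-5, Mul(-62, Rational(1, 54))) = Mul(-5, Rational(-31, 27)) = Rational(155, 27)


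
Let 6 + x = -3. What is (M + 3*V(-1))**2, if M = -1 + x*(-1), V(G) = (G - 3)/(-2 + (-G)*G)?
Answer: 144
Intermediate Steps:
x = -9 (x = -6 - 3 = -9)
V(G) = (-3 + G)/(-2 - G**2)
M = 8 (M = -1 - 9*(-1) = -1 + 9 = 8)
(M + 3*V(-1))**2 = (8 + 3*((3 - 1*(-1))/(2 + (-1)**2)))**2 = (8 + 3*((3 + 1)/(2 + 1)))**2 = (8 + 3*(4/3))**2 = (8 + 4)**2 = 12**2 = 144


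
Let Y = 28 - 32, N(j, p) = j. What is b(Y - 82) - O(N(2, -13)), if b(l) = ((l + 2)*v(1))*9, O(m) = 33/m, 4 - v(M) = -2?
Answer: -9105/2 ≈ -4552.5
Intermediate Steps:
v(M) = 6 (v(M) = 4 - 1*(-2) = 4 + 2 = 6)
Y = -4
b(l) = 108 + 54*l (b(l) = ((l + 2)*6)*9 = ((2 + l)*6)*9 = (12 + 6*l)*9 = 108 + 54*l)
b(Y - 82) - O(N(2, -13)) = (108 + 54*(-4 - 82)) - 33/2 = (108 + 54*(-86)) - 33/2 = (108 - 4644) - 1*33/2 = -4536 - 33/2 = -9105/2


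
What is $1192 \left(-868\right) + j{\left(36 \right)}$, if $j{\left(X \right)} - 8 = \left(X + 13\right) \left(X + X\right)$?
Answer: $-1031120$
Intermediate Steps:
$j{\left(X \right)} = 8 + 2 X \left(13 + X\right)$ ($j{\left(X \right)} = 8 + \left(X + 13\right) \left(X + X\right) = 8 + \left(13 + X\right) 2 X = 8 + 2 X \left(13 + X\right)$)
$1192 \left(-868\right) + j{\left(36 \right)} = 1192 \left(-868\right) + \left(8 + 2 \cdot 36^{2} + 26 \cdot 36\right) = -1034656 + \left(8 + 2 \cdot 1296 + 936\right) = -1034656 + \left(8 + 2592 + 936\right) = -1034656 + 3536 = -1031120$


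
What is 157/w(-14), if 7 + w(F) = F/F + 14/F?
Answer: -157/7 ≈ -22.429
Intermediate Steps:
w(F) = -6 + 14/F (w(F) = -7 + (F/F + 14/F) = -7 + (1 + 14/F) = -6 + 14/F)
157/w(-14) = 157/(-6 + 14/(-14)) = 157/(-6 + 14*(-1/14)) = 157/(-6 - 1) = 157/(-7) = 157*(-⅐) = -157/7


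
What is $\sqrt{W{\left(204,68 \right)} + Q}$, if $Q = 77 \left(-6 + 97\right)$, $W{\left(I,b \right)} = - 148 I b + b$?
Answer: $i \sqrt{2045981} \approx 1430.4 i$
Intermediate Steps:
$W{\left(I,b \right)} = b - 148 I b$ ($W{\left(I,b \right)} = - 148 I b + b = b - 148 I b$)
$Q = 7007$ ($Q = 77 \cdot 91 = 7007$)
$\sqrt{W{\left(204,68 \right)} + Q} = \sqrt{68 \left(1 - 30192\right) + 7007} = \sqrt{68 \left(-30191\right) + 7007} = \sqrt{-2052988 + 7007} = \sqrt{-2045981} = i \sqrt{2045981}$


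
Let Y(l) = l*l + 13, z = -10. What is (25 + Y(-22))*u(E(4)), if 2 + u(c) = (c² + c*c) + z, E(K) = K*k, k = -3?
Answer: 144072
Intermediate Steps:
Y(l) = 13 + l² (Y(l) = l² + 13 = 13 + l²)
E(K) = -3*K (E(K) = K*(-3) = -3*K)
u(c) = -12 + 2*c² (u(c) = -2 + ((c² + c*c) - 10) = -2 + ((c² + c²) - 10) = -2 + (2*c² - 10) = -2 + (-10 + 2*c²) = -12 + 2*c²)
(25 + Y(-22))*u(E(4)) = (25 + (13 + (-22)²))*(-12 + 2*(-3*4)²) = (25 + (13 + 484))*(-12 + 2*(-12)²) = (25 + 497)*(-12 + 2*144) = 522*(-12 + 288) = 522*276 = 144072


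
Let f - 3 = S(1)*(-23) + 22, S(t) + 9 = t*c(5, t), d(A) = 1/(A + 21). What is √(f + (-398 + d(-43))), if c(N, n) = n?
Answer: I*√91498/22 ≈ 13.749*I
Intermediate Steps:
d(A) = 1/(21 + A)
S(t) = -9 + t² (S(t) = -9 + t*t = -9 + t²)
f = 209 (f = 3 + ((-9 + 1²)*(-23) + 22) = 3 + ((-9 + 1)*(-23) + 22) = 3 + (-8*(-23) + 22) = 3 + (184 + 22) = 3 + 206 = 209)
√(f + (-398 + d(-43))) = √(209 + (-398 + 1/(21 - 43))) = √(209 + (-398 + 1/(-22))) = √(209 + (-398 - 1/22)) = √(209 - 8757/22) = √(-4159/22) = I*√91498/22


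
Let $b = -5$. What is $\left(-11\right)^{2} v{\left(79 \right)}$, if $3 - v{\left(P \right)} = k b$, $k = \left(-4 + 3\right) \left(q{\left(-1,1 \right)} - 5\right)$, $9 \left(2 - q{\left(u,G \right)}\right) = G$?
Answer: $\frac{20207}{9} \approx 2245.2$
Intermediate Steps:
$q{\left(u,G \right)} = 2 - \frac{G}{9}$
$k = \frac{28}{9}$ ($k = \left(-4 + 3\right) \left(\left(2 - \frac{1}{9}\right) - 5\right) = - (\left(2 - \frac{1}{9}\right) - 5) = - (\frac{17}{9} - 5) = \left(-1\right) \left(- \frac{28}{9}\right) = \frac{28}{9} \approx 3.1111$)
$v{\left(P \right)} = \frac{167}{9}$ ($v{\left(P \right)} = 3 - \frac{28}{9} \left(-5\right) = 3 - - \frac{140}{9} = 3 + \frac{140}{9} = \frac{167}{9}$)
$\left(-11\right)^{2} v{\left(79 \right)} = \left(-11\right)^{2} \cdot \frac{167}{9} = 121 \cdot \frac{167}{9} = \frac{20207}{9}$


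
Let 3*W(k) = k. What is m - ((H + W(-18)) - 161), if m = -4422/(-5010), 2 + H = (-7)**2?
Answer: 100937/835 ≈ 120.88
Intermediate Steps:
H = 47 (H = -2 + (-7)**2 = -2 + 49 = 47)
W(k) = k/3
m = 737/835 (m = -4422*(-1/5010) = 737/835 ≈ 0.88264)
m - ((H + W(-18)) - 161) = 737/835 - ((47 + (1/3)*(-18)) - 161) = 737/835 - ((47 - 6) - 161) = 737/835 - (41 - 161) = 737/835 - 1*(-120) = 737/835 + 120 = 100937/835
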